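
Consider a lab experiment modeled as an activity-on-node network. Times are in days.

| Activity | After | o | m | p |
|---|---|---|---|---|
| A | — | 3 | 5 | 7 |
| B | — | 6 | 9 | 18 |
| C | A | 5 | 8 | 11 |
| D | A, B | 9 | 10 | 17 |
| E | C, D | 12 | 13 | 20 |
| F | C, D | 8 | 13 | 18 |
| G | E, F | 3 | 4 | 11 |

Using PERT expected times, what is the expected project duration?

40 days

te_A = (3 + 4·5 + 7)/6 = 30/6 = 5
te_B = (6 + 4·9 + 18)/6 = 60/6 = 10
te_C = (5 + 4·8 + 11)/6 = 48/6 = 8
te_D = (9 + 4·10 + 17)/6 = 66/6 = 11
te_E = (12 + 4·13 + 20)/6 = 84/6 = 14
te_F = (8 + 4·13 + 18)/6 = 78/6 = 13
te_G = (3 + 4·4 + 11)/6 = 30/6 = 5

Forward pass:
ES_A = 0; EF_A = 5
ES_B = 0; EF_B = 10
ES_C = 5; EF_C = 5+8 = 13
ES_D = max(EF_A=5, EF_B=10) = 10; EF_D = 10+11 = 21
ES_E = max(EF_C=13, EF_D=21) = 21; EF_E = 21+14 = 35
ES_F = max(EF_C=13, EF_D=21) = 21; EF_F = 21+13 = 34
ES_G = max(EF_E=35, EF_F=34) = 35; EF_G = 35+5 = 40
Expected project duration μ = 40 days. Critical path: B → D → E → G.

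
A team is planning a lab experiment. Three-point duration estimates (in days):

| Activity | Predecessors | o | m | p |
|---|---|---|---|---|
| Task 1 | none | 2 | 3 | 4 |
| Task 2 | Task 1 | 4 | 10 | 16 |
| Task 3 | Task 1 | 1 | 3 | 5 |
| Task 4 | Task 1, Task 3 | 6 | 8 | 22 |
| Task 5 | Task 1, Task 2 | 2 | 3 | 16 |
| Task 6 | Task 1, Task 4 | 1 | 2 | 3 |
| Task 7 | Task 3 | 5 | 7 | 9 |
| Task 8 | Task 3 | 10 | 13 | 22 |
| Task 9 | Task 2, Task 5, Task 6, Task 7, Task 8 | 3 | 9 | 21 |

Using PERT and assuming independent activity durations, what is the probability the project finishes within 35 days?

0.913

te_Task 1 = (2 + 4·3 + 4)/6 = 18/6 = 3; σ²_Task 1 = ((4−2)/6)² = 0.111
te_Task 2 = (4 + 4·10 + 16)/6 = 60/6 = 10; σ²_Task 2 = ((16−4)/6)² = 4.000
te_Task 3 = (1 + 4·3 + 5)/6 = 18/6 = 3; σ²_Task 3 = ((5−1)/6)² = 0.444
te_Task 4 = (6 + 4·8 + 22)/6 = 60/6 = 10; σ²_Task 4 = ((22−6)/6)² = 7.111
te_Task 5 = (2 + 4·3 + 16)/6 = 30/6 = 5; σ²_Task 5 = ((16−2)/6)² = 5.444
te_Task 6 = (1 + 4·2 + 3)/6 = 12/6 = 2; σ²_Task 6 = ((3−1)/6)² = 0.111
te_Task 7 = (5 + 4·7 + 9)/6 = 42/6 = 7; σ²_Task 7 = ((9−5)/6)² = 0.444
te_Task 8 = (10 + 4·13 + 22)/6 = 84/6 = 14; σ²_Task 8 = ((22−10)/6)² = 4.000
te_Task 9 = (3 + 4·9 + 21)/6 = 60/6 = 10; σ²_Task 9 = ((21−3)/6)² = 9.000

Forward pass:
ES_Task 1 = 0; EF_Task 1 = 3
ES_Task 2 = 3; EF_Task 2 = 3+10 = 13
ES_Task 3 = 3; EF_Task 3 = 3+3 = 6
ES_Task 4 = max(EF_Task 1=3, EF_Task 3=6) = 6; EF_Task 4 = 6+10 = 16
ES_Task 5 = max(EF_Task 1=3, EF_Task 2=13) = 13; EF_Task 5 = 13+5 = 18
ES_Task 6 = max(EF_Task 1=3, EF_Task 4=16) = 16; EF_Task 6 = 16+2 = 18
ES_Task 7 = 6; EF_Task 7 = 6+7 = 13
ES_Task 8 = 6; EF_Task 8 = 6+14 = 20
ES_Task 9 = max(EF_Task 2=13, EF_Task 5=18, EF_Task 6=18, EF_Task 7=13, EF_Task 8=20) = 20; EF_Task 9 = 20+10 = 30
Expected project duration μ = 30 days. Critical path: Task 1 → Task 3 → Task 8 → Task 9.

Variance along critical path = 0.111 + 0.444 + 4.000 + 9.000 = 13.556; σ = √13.556 = 3.682 days.
Z = (35 − 30) / 3.682 = 1.358
P(T ≤ 35) = Φ(1.358) ≈ 0.913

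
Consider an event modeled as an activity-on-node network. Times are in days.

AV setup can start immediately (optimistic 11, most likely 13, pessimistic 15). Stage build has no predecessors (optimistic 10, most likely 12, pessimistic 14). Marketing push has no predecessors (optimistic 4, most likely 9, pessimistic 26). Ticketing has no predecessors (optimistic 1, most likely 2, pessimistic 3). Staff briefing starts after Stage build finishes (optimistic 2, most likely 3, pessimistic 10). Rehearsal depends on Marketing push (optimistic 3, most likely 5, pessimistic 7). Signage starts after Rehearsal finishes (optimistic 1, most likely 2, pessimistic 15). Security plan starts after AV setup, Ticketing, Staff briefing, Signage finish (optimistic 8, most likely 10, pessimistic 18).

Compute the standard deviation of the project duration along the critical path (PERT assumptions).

4.70 days

te_AV setup = (11 + 4·13 + 15)/6 = 78/6 = 13; σ²_AV setup = ((15−11)/6)² = 0.444
te_Stage build = (10 + 4·12 + 14)/6 = 72/6 = 12; σ²_Stage build = ((14−10)/6)² = 0.444
te_Marketing push = (4 + 4·9 + 26)/6 = 66/6 = 11; σ²_Marketing push = ((26−4)/6)² = 13.444
te_Ticketing = (1 + 4·2 + 3)/6 = 12/6 = 2; σ²_Ticketing = ((3−1)/6)² = 0.111
te_Staff briefing = (2 + 4·3 + 10)/6 = 24/6 = 4; σ²_Staff briefing = ((10−2)/6)² = 1.778
te_Rehearsal = (3 + 4·5 + 7)/6 = 30/6 = 5; σ²_Rehearsal = ((7−3)/6)² = 0.444
te_Signage = (1 + 4·2 + 15)/6 = 24/6 = 4; σ²_Signage = ((15−1)/6)² = 5.444
te_Security plan = (8 + 4·10 + 18)/6 = 66/6 = 11; σ²_Security plan = ((18−8)/6)² = 2.778

Forward pass:
ES_AV setup = 0; EF_AV setup = 13
ES_Stage build = 0; EF_Stage build = 12
ES_Marketing push = 0; EF_Marketing push = 11
ES_Ticketing = 0; EF_Ticketing = 2
ES_Staff briefing = 12; EF_Staff briefing = 12+4 = 16
ES_Rehearsal = 11; EF_Rehearsal = 11+5 = 16
ES_Signage = 16; EF_Signage = 16+4 = 20
ES_Security plan = max(EF_AV setup=13, EF_Ticketing=2, EF_Staff briefing=16, EF_Signage=20) = 20; EF_Security plan = 20+11 = 31
Expected project duration μ = 31 days. Critical path: Marketing push → Rehearsal → Signage → Security plan.

Variance along critical path = 13.444 + 0.444 + 5.444 + 2.778 = 22.111
σ = √22.111 = 4.702 days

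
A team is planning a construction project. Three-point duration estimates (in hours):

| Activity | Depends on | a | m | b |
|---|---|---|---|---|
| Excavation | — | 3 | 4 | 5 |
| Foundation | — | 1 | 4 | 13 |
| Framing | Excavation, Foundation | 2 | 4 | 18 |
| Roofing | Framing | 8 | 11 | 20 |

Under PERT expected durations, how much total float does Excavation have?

1 hours

te_Excavation = (3 + 4·4 + 5)/6 = 24/6 = 4
te_Foundation = (1 + 4·4 + 13)/6 = 30/6 = 5
te_Framing = (2 + 4·4 + 18)/6 = 36/6 = 6
te_Roofing = (8 + 4·11 + 20)/6 = 72/6 = 12

Forward pass:
ES_Excavation = 0; EF_Excavation = 4
ES_Foundation = 0; EF_Foundation = 5
ES_Framing = max(EF_Excavation=4, EF_Foundation=5) = 5; EF_Framing = 5+6 = 11
ES_Roofing = 11; EF_Roofing = 11+12 = 23
Expected project duration μ = 23 hours. Critical path: Foundation → Framing → Roofing.

Backward pass:
LF_Roofing = 23; LS_Roofing = 23−12 = 11
LF_Framing = LS_Roofing = 11; LS_Framing = 11−6 = 5
LF_Foundation = LS_Framing = 5; LS_Foundation = 5−5 = 0
LF_Excavation = LS_Framing = 5; LS_Excavation = 5−4 = 1
Slack_Excavation = LS_Excavation − ES_Excavation = 1 − 0 = 1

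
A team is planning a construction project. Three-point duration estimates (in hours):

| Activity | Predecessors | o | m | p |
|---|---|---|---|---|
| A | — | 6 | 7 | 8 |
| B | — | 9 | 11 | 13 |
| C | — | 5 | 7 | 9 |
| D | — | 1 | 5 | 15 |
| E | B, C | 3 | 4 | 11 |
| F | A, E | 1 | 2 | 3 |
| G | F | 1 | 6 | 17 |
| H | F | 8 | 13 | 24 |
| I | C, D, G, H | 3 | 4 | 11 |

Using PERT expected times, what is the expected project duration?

37 hours

te_A = (6 + 4·7 + 8)/6 = 42/6 = 7
te_B = (9 + 4·11 + 13)/6 = 66/6 = 11
te_C = (5 + 4·7 + 9)/6 = 42/6 = 7
te_D = (1 + 4·5 + 15)/6 = 36/6 = 6
te_E = (3 + 4·4 + 11)/6 = 30/6 = 5
te_F = (1 + 4·2 + 3)/6 = 12/6 = 2
te_G = (1 + 4·6 + 17)/6 = 42/6 = 7
te_H = (8 + 4·13 + 24)/6 = 84/6 = 14
te_I = (3 + 4·4 + 11)/6 = 30/6 = 5

Forward pass:
ES_A = 0; EF_A = 7
ES_B = 0; EF_B = 11
ES_C = 0; EF_C = 7
ES_D = 0; EF_D = 6
ES_E = max(EF_B=11, EF_C=7) = 11; EF_E = 11+5 = 16
ES_F = max(EF_A=7, EF_E=16) = 16; EF_F = 16+2 = 18
ES_G = 18; EF_G = 18+7 = 25
ES_H = 18; EF_H = 18+14 = 32
ES_I = max(EF_C=7, EF_D=6, EF_G=25, EF_H=32) = 32; EF_I = 32+5 = 37
Expected project duration μ = 37 hours. Critical path: B → E → F → H → I.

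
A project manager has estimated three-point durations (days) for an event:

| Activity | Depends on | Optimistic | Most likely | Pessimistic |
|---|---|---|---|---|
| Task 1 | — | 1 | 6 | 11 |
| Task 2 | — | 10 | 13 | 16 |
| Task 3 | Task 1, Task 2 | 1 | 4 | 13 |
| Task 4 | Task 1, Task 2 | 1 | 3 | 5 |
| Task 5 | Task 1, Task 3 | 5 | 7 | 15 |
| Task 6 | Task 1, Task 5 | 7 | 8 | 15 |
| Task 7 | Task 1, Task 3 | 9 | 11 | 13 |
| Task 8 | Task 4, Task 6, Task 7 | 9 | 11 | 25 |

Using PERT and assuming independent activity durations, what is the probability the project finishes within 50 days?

te_Task 1 = (1 + 4·6 + 11)/6 = 36/6 = 6; σ²_Task 1 = ((11−1)/6)² = 2.778
te_Task 2 = (10 + 4·13 + 16)/6 = 78/6 = 13; σ²_Task 2 = ((16−10)/6)² = 1.000
te_Task 3 = (1 + 4·4 + 13)/6 = 30/6 = 5; σ²_Task 3 = ((13−1)/6)² = 4.000
te_Task 4 = (1 + 4·3 + 5)/6 = 18/6 = 3; σ²_Task 4 = ((5−1)/6)² = 0.444
te_Task 5 = (5 + 4·7 + 15)/6 = 48/6 = 8; σ²_Task 5 = ((15−5)/6)² = 2.778
te_Task 6 = (7 + 4·8 + 15)/6 = 54/6 = 9; σ²_Task 6 = ((15−7)/6)² = 1.778
te_Task 7 = (9 + 4·11 + 13)/6 = 66/6 = 11; σ²_Task 7 = ((13−9)/6)² = 0.444
te_Task 8 = (9 + 4·11 + 25)/6 = 78/6 = 13; σ²_Task 8 = ((25−9)/6)² = 7.111

Forward pass:
ES_Task 1 = 0; EF_Task 1 = 6
ES_Task 2 = 0; EF_Task 2 = 13
ES_Task 3 = max(EF_Task 1=6, EF_Task 2=13) = 13; EF_Task 3 = 13+5 = 18
ES_Task 4 = max(EF_Task 1=6, EF_Task 2=13) = 13; EF_Task 4 = 13+3 = 16
ES_Task 5 = max(EF_Task 1=6, EF_Task 3=18) = 18; EF_Task 5 = 18+8 = 26
ES_Task 6 = max(EF_Task 1=6, EF_Task 5=26) = 26; EF_Task 6 = 26+9 = 35
ES_Task 7 = max(EF_Task 1=6, EF_Task 3=18) = 18; EF_Task 7 = 18+11 = 29
ES_Task 8 = max(EF_Task 4=16, EF_Task 6=35, EF_Task 7=29) = 35; EF_Task 8 = 35+13 = 48
Expected project duration μ = 48 days. Critical path: Task 2 → Task 3 → Task 5 → Task 6 → Task 8.

Variance along critical path = 1.000 + 4.000 + 2.778 + 1.778 + 7.111 = 16.667; σ = √16.667 = 4.082 days.
Z = (50 − 48) / 4.082 = 0.490
P(T ≤ 50) = Φ(0.490) ≈ 0.688

0.688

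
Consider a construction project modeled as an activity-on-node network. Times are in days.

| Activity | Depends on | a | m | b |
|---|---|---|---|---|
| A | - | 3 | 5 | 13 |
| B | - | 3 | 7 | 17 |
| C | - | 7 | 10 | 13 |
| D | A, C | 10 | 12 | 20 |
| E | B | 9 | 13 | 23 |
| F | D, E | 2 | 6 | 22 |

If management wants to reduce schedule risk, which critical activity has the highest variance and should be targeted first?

te_A = (3 + 4·5 + 13)/6 = 36/6 = 6; σ²_A = ((13−3)/6)² = 2.778
te_B = (3 + 4·7 + 17)/6 = 48/6 = 8; σ²_B = ((17−3)/6)² = 5.444
te_C = (7 + 4·10 + 13)/6 = 60/6 = 10; σ²_C = ((13−7)/6)² = 1.000
te_D = (10 + 4·12 + 20)/6 = 78/6 = 13; σ²_D = ((20−10)/6)² = 2.778
te_E = (9 + 4·13 + 23)/6 = 84/6 = 14; σ²_E = ((23−9)/6)² = 5.444
te_F = (2 + 4·6 + 22)/6 = 48/6 = 8; σ²_F = ((22−2)/6)² = 11.111

Forward pass:
ES_A = 0; EF_A = 6
ES_B = 0; EF_B = 8
ES_C = 0; EF_C = 10
ES_D = max(EF_A=6, EF_C=10) = 10; EF_D = 10+13 = 23
ES_E = 8; EF_E = 8+14 = 22
ES_F = max(EF_D=23, EF_E=22) = 23; EF_F = 23+8 = 31
Expected project duration μ = 31 days. Critical path: C → D → F.

Variances on critical path: σ²_C=1.000, σ²_D=2.778, σ²_F=11.111.
Largest is σ²_F = 11.111.

F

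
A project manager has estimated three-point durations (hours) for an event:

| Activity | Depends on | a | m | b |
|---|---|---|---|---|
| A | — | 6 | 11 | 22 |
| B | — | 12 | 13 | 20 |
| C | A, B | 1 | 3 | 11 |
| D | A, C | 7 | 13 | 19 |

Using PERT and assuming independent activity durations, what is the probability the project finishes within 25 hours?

0.020

te_A = (6 + 4·11 + 22)/6 = 72/6 = 12; σ²_A = ((22−6)/6)² = 7.111
te_B = (12 + 4·13 + 20)/6 = 84/6 = 14; σ²_B = ((20−12)/6)² = 1.778
te_C = (1 + 4·3 + 11)/6 = 24/6 = 4; σ²_C = ((11−1)/6)² = 2.778
te_D = (7 + 4·13 + 19)/6 = 78/6 = 13; σ²_D = ((19−7)/6)² = 4.000

Forward pass:
ES_A = 0; EF_A = 12
ES_B = 0; EF_B = 14
ES_C = max(EF_A=12, EF_B=14) = 14; EF_C = 14+4 = 18
ES_D = max(EF_A=12, EF_C=18) = 18; EF_D = 18+13 = 31
Expected project duration μ = 31 hours. Critical path: B → C → D.

Variance along critical path = 1.778 + 2.778 + 4.000 = 8.556; σ = √8.556 = 2.925 hours.
Z = (25 − 31) / 2.925 = -2.051
P(T ≤ 25) = Φ(-2.051) ≈ 0.020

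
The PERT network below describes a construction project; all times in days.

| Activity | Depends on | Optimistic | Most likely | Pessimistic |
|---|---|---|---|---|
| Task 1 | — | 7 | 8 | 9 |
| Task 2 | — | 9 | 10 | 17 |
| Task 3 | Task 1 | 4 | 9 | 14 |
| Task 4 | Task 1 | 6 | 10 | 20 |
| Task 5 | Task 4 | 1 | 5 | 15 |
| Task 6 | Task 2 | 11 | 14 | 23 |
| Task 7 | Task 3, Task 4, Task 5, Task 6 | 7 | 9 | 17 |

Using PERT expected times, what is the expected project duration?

te_Task 1 = (7 + 4·8 + 9)/6 = 48/6 = 8
te_Task 2 = (9 + 4·10 + 17)/6 = 66/6 = 11
te_Task 3 = (4 + 4·9 + 14)/6 = 54/6 = 9
te_Task 4 = (6 + 4·10 + 20)/6 = 66/6 = 11
te_Task 5 = (1 + 4·5 + 15)/6 = 36/6 = 6
te_Task 6 = (11 + 4·14 + 23)/6 = 90/6 = 15
te_Task 7 = (7 + 4·9 + 17)/6 = 60/6 = 10

Forward pass:
ES_Task 1 = 0; EF_Task 1 = 8
ES_Task 2 = 0; EF_Task 2 = 11
ES_Task 3 = 8; EF_Task 3 = 8+9 = 17
ES_Task 4 = 8; EF_Task 4 = 8+11 = 19
ES_Task 5 = 19; EF_Task 5 = 19+6 = 25
ES_Task 6 = 11; EF_Task 6 = 11+15 = 26
ES_Task 7 = max(EF_Task 3=17, EF_Task 4=19, EF_Task 5=25, EF_Task 6=26) = 26; EF_Task 7 = 26+10 = 36
Expected project duration μ = 36 days. Critical path: Task 2 → Task 6 → Task 7.

36 days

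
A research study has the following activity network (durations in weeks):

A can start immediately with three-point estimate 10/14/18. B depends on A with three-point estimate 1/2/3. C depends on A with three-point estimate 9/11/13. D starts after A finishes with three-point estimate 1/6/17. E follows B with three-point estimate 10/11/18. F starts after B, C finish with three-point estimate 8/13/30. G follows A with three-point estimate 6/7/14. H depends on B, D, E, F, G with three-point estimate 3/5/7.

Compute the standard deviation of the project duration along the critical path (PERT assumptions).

4.01 weeks

te_A = (10 + 4·14 + 18)/6 = 84/6 = 14; σ²_A = ((18−10)/6)² = 1.778
te_B = (1 + 4·2 + 3)/6 = 12/6 = 2; σ²_B = ((3−1)/6)² = 0.111
te_C = (9 + 4·11 + 13)/6 = 66/6 = 11; σ²_C = ((13−9)/6)² = 0.444
te_D = (1 + 4·6 + 17)/6 = 42/6 = 7; σ²_D = ((17−1)/6)² = 7.111
te_E = (10 + 4·11 + 18)/6 = 72/6 = 12; σ²_E = ((18−10)/6)² = 1.778
te_F = (8 + 4·13 + 30)/6 = 90/6 = 15; σ²_F = ((30−8)/6)² = 13.444
te_G = (6 + 4·7 + 14)/6 = 48/6 = 8; σ²_G = ((14−6)/6)² = 1.778
te_H = (3 + 4·5 + 7)/6 = 30/6 = 5; σ²_H = ((7−3)/6)² = 0.444

Forward pass:
ES_A = 0; EF_A = 14
ES_B = 14; EF_B = 14+2 = 16
ES_C = 14; EF_C = 14+11 = 25
ES_D = 14; EF_D = 14+7 = 21
ES_E = 16; EF_E = 16+12 = 28
ES_F = max(EF_B=16, EF_C=25) = 25; EF_F = 25+15 = 40
ES_G = 14; EF_G = 14+8 = 22
ES_H = max(EF_B=16, EF_D=21, EF_E=28, EF_F=40, EF_G=22) = 40; EF_H = 40+5 = 45
Expected project duration μ = 45 weeks. Critical path: A → C → F → H.

Variance along critical path = 1.778 + 0.444 + 13.444 + 0.444 = 16.111
σ = √16.111 = 4.014 weeks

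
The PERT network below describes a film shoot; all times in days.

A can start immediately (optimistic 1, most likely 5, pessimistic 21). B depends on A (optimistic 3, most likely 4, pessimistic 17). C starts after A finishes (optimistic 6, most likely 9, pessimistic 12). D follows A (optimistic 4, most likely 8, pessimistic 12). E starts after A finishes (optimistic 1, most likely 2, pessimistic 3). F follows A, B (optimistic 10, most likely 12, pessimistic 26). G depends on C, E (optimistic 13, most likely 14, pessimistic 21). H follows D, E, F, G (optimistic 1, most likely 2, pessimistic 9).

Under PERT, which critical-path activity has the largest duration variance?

A

te_A = (1 + 4·5 + 21)/6 = 42/6 = 7; σ²_A = ((21−1)/6)² = 11.111
te_B = (3 + 4·4 + 17)/6 = 36/6 = 6; σ²_B = ((17−3)/6)² = 5.444
te_C = (6 + 4·9 + 12)/6 = 54/6 = 9; σ²_C = ((12−6)/6)² = 1.000
te_D = (4 + 4·8 + 12)/6 = 48/6 = 8; σ²_D = ((12−4)/6)² = 1.778
te_E = (1 + 4·2 + 3)/6 = 12/6 = 2; σ²_E = ((3−1)/6)² = 0.111
te_F = (10 + 4·12 + 26)/6 = 84/6 = 14; σ²_F = ((26−10)/6)² = 7.111
te_G = (13 + 4·14 + 21)/6 = 90/6 = 15; σ²_G = ((21−13)/6)² = 1.778
te_H = (1 + 4·2 + 9)/6 = 18/6 = 3; σ²_H = ((9−1)/6)² = 1.778

Forward pass:
ES_A = 0; EF_A = 7
ES_B = 7; EF_B = 7+6 = 13
ES_C = 7; EF_C = 7+9 = 16
ES_D = 7; EF_D = 7+8 = 15
ES_E = 7; EF_E = 7+2 = 9
ES_F = max(EF_A=7, EF_B=13) = 13; EF_F = 13+14 = 27
ES_G = max(EF_C=16, EF_E=9) = 16; EF_G = 16+15 = 31
ES_H = max(EF_D=15, EF_E=9, EF_F=27, EF_G=31) = 31; EF_H = 31+3 = 34
Expected project duration μ = 34 days. Critical path: A → C → G → H.

Variances on critical path: σ²_A=11.111, σ²_C=1.000, σ²_G=1.778, σ²_H=1.778.
Largest is σ²_A = 11.111.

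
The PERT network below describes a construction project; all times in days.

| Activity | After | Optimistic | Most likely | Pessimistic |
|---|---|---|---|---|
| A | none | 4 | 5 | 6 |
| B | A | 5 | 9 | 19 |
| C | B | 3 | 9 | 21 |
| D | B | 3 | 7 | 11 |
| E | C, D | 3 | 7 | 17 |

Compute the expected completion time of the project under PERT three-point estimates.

33 days

te_A = (4 + 4·5 + 6)/6 = 30/6 = 5
te_B = (5 + 4·9 + 19)/6 = 60/6 = 10
te_C = (3 + 4·9 + 21)/6 = 60/6 = 10
te_D = (3 + 4·7 + 11)/6 = 42/6 = 7
te_E = (3 + 4·7 + 17)/6 = 48/6 = 8

Forward pass:
ES_A = 0; EF_A = 5
ES_B = 5; EF_B = 5+10 = 15
ES_C = 15; EF_C = 15+10 = 25
ES_D = 15; EF_D = 15+7 = 22
ES_E = max(EF_C=25, EF_D=22) = 25; EF_E = 25+8 = 33
Expected project duration μ = 33 days. Critical path: A → B → C → E.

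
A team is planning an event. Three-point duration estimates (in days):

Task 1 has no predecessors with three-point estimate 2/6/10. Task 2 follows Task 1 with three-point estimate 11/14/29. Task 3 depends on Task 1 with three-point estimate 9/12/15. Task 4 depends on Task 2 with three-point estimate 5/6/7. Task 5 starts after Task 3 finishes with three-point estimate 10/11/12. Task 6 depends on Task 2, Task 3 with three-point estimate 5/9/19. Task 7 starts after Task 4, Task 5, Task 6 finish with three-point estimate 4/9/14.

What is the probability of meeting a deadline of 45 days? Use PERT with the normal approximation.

0.821

te_Task 1 = (2 + 4·6 + 10)/6 = 36/6 = 6; σ²_Task 1 = ((10−2)/6)² = 1.778
te_Task 2 = (11 + 4·14 + 29)/6 = 96/6 = 16; σ²_Task 2 = ((29−11)/6)² = 9.000
te_Task 3 = (9 + 4·12 + 15)/6 = 72/6 = 12; σ²_Task 3 = ((15−9)/6)² = 1.000
te_Task 4 = (5 + 4·6 + 7)/6 = 36/6 = 6; σ²_Task 4 = ((7−5)/6)² = 0.111
te_Task 5 = (10 + 4·11 + 12)/6 = 66/6 = 11; σ²_Task 5 = ((12−10)/6)² = 0.111
te_Task 6 = (5 + 4·9 + 19)/6 = 60/6 = 10; σ²_Task 6 = ((19−5)/6)² = 5.444
te_Task 7 = (4 + 4·9 + 14)/6 = 54/6 = 9; σ²_Task 7 = ((14−4)/6)² = 2.778

Forward pass:
ES_Task 1 = 0; EF_Task 1 = 6
ES_Task 2 = 6; EF_Task 2 = 6+16 = 22
ES_Task 3 = 6; EF_Task 3 = 6+12 = 18
ES_Task 4 = 22; EF_Task 4 = 22+6 = 28
ES_Task 5 = 18; EF_Task 5 = 18+11 = 29
ES_Task 6 = max(EF_Task 2=22, EF_Task 3=18) = 22; EF_Task 6 = 22+10 = 32
ES_Task 7 = max(EF_Task 4=28, EF_Task 5=29, EF_Task 6=32) = 32; EF_Task 7 = 32+9 = 41
Expected project duration μ = 41 days. Critical path: Task 1 → Task 2 → Task 6 → Task 7.

Variance along critical path = 1.778 + 9.000 + 5.444 + 2.778 = 19.000; σ = √19.000 = 4.359 days.
Z = (45 − 41) / 4.359 = 0.918
P(T ≤ 45) = Φ(0.918) ≈ 0.821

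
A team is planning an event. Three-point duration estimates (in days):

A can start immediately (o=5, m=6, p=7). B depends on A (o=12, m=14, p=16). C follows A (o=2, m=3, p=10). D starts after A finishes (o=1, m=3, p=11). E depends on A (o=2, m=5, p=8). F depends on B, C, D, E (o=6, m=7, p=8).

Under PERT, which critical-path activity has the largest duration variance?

te_A = (5 + 4·6 + 7)/6 = 36/6 = 6; σ²_A = ((7−5)/6)² = 0.111
te_B = (12 + 4·14 + 16)/6 = 84/6 = 14; σ²_B = ((16−12)/6)² = 0.444
te_C = (2 + 4·3 + 10)/6 = 24/6 = 4; σ²_C = ((10−2)/6)² = 1.778
te_D = (1 + 4·3 + 11)/6 = 24/6 = 4; σ²_D = ((11−1)/6)² = 2.778
te_E = (2 + 4·5 + 8)/6 = 30/6 = 5; σ²_E = ((8−2)/6)² = 1.000
te_F = (6 + 4·7 + 8)/6 = 42/6 = 7; σ²_F = ((8−6)/6)² = 0.111

Forward pass:
ES_A = 0; EF_A = 6
ES_B = 6; EF_B = 6+14 = 20
ES_C = 6; EF_C = 6+4 = 10
ES_D = 6; EF_D = 6+4 = 10
ES_E = 6; EF_E = 6+5 = 11
ES_F = max(EF_B=20, EF_C=10, EF_D=10, EF_E=11) = 20; EF_F = 20+7 = 27
Expected project duration μ = 27 days. Critical path: A → B → F.

Variances on critical path: σ²_A=0.111, σ²_B=0.444, σ²_F=0.111.
Largest is σ²_B = 0.444.

B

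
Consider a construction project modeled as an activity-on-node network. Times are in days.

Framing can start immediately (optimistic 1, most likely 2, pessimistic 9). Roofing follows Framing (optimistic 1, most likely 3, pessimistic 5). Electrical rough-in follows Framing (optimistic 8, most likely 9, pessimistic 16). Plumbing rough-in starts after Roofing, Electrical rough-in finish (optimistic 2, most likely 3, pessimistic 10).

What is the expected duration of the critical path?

17 days

te_Framing = (1 + 4·2 + 9)/6 = 18/6 = 3
te_Roofing = (1 + 4·3 + 5)/6 = 18/6 = 3
te_Electrical rough-in = (8 + 4·9 + 16)/6 = 60/6 = 10
te_Plumbing rough-in = (2 + 4·3 + 10)/6 = 24/6 = 4

Forward pass:
ES_Framing = 0; EF_Framing = 3
ES_Roofing = 3; EF_Roofing = 3+3 = 6
ES_Electrical rough-in = 3; EF_Electrical rough-in = 3+10 = 13
ES_Plumbing rough-in = max(EF_Roofing=6, EF_Electrical rough-in=13) = 13; EF_Plumbing rough-in = 13+4 = 17
Expected project duration μ = 17 days. Critical path: Framing → Electrical rough-in → Plumbing rough-in.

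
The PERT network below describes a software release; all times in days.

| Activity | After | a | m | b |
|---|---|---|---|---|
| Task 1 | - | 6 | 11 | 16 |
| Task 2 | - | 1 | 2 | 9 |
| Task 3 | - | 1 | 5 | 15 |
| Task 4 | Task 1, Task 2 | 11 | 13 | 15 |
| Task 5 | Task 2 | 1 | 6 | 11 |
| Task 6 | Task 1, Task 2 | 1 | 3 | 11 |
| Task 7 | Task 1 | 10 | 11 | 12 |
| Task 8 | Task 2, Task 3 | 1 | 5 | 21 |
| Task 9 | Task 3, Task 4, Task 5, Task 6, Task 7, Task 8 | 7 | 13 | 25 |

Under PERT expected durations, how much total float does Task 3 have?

te_Task 1 = (6 + 4·11 + 16)/6 = 66/6 = 11
te_Task 2 = (1 + 4·2 + 9)/6 = 18/6 = 3
te_Task 3 = (1 + 4·5 + 15)/6 = 36/6 = 6
te_Task 4 = (11 + 4·13 + 15)/6 = 78/6 = 13
te_Task 5 = (1 + 4·6 + 11)/6 = 36/6 = 6
te_Task 6 = (1 + 4·3 + 11)/6 = 24/6 = 4
te_Task 7 = (10 + 4·11 + 12)/6 = 66/6 = 11
te_Task 8 = (1 + 4·5 + 21)/6 = 42/6 = 7
te_Task 9 = (7 + 4·13 + 25)/6 = 84/6 = 14

Forward pass:
ES_Task 1 = 0; EF_Task 1 = 11
ES_Task 2 = 0; EF_Task 2 = 3
ES_Task 3 = 0; EF_Task 3 = 6
ES_Task 4 = max(EF_Task 1=11, EF_Task 2=3) = 11; EF_Task 4 = 11+13 = 24
ES_Task 5 = 3; EF_Task 5 = 3+6 = 9
ES_Task 6 = max(EF_Task 1=11, EF_Task 2=3) = 11; EF_Task 6 = 11+4 = 15
ES_Task 7 = 11; EF_Task 7 = 11+11 = 22
ES_Task 8 = max(EF_Task 2=3, EF_Task 3=6) = 6; EF_Task 8 = 6+7 = 13
ES_Task 9 = max(EF_Task 3=6, EF_Task 4=24, EF_Task 5=9, EF_Task 6=15, EF_Task 7=22, EF_Task 8=13) = 24; EF_Task 9 = 24+14 = 38
Expected project duration μ = 38 days. Critical path: Task 1 → Task 4 → Task 9.

Backward pass:
LF_Task 9 = 38; LS_Task 9 = 38−14 = 24
LF_Task 8 = LS_Task 9 = 24; LS_Task 8 = 24−7 = 17
LF_Task 7 = LS_Task 9 = 24; LS_Task 7 = 24−11 = 13
LF_Task 6 = LS_Task 9 = 24; LS_Task 6 = 24−4 = 20
LF_Task 5 = LS_Task 9 = 24; LS_Task 5 = 24−6 = 18
LF_Task 4 = LS_Task 9 = 24; LS_Task 4 = 24−13 = 11
LF_Task 3 = min(LS_Task 8=17, LS_Task 9=24) = 17; LS_Task 3 = 17−6 = 11
LF_Task 2 = min(LS_Task 4=11, LS_Task 5=18, LS_Task 6=20, LS_Task 8=17) = 11; LS_Task 2 = 11−3 = 8
LF_Task 1 = min(LS_Task 4=11, LS_Task 6=20, LS_Task 7=13) = 11; LS_Task 1 = 11−11 = 0
Slack_Task 3 = LS_Task 3 − ES_Task 3 = 11 − 0 = 11

11 days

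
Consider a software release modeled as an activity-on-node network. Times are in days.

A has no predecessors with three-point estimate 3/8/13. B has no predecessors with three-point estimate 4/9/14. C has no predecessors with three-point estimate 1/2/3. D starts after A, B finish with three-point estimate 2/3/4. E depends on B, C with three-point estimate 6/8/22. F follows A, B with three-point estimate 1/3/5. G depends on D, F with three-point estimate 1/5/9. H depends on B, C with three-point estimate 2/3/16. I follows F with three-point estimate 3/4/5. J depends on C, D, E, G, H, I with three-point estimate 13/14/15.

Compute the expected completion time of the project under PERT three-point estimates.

te_A = (3 + 4·8 + 13)/6 = 48/6 = 8
te_B = (4 + 4·9 + 14)/6 = 54/6 = 9
te_C = (1 + 4·2 + 3)/6 = 12/6 = 2
te_D = (2 + 4·3 + 4)/6 = 18/6 = 3
te_E = (6 + 4·8 + 22)/6 = 60/6 = 10
te_F = (1 + 4·3 + 5)/6 = 18/6 = 3
te_G = (1 + 4·5 + 9)/6 = 30/6 = 5
te_H = (2 + 4·3 + 16)/6 = 30/6 = 5
te_I = (3 + 4·4 + 5)/6 = 24/6 = 4
te_J = (13 + 4·14 + 15)/6 = 84/6 = 14

Forward pass:
ES_A = 0; EF_A = 8
ES_B = 0; EF_B = 9
ES_C = 0; EF_C = 2
ES_D = max(EF_A=8, EF_B=9) = 9; EF_D = 9+3 = 12
ES_E = max(EF_B=9, EF_C=2) = 9; EF_E = 9+10 = 19
ES_F = max(EF_A=8, EF_B=9) = 9; EF_F = 9+3 = 12
ES_G = max(EF_D=12, EF_F=12) = 12; EF_G = 12+5 = 17
ES_H = max(EF_B=9, EF_C=2) = 9; EF_H = 9+5 = 14
ES_I = 12; EF_I = 12+4 = 16
ES_J = max(EF_C=2, EF_D=12, EF_E=19, EF_G=17, EF_H=14, EF_I=16) = 19; EF_J = 19+14 = 33
Expected project duration μ = 33 days. Critical path: B → E → J.

33 days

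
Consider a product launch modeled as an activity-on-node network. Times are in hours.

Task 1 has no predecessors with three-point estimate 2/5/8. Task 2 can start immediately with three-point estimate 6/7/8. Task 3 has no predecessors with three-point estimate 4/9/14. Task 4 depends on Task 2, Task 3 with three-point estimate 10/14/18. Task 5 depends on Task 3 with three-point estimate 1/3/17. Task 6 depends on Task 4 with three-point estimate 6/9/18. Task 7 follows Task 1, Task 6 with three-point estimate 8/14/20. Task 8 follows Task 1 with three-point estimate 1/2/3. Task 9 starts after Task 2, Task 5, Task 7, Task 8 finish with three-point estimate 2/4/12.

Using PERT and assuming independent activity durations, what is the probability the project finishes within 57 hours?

0.899

te_Task 1 = (2 + 4·5 + 8)/6 = 30/6 = 5; σ²_Task 1 = ((8−2)/6)² = 1.000
te_Task 2 = (6 + 4·7 + 8)/6 = 42/6 = 7; σ²_Task 2 = ((8−6)/6)² = 0.111
te_Task 3 = (4 + 4·9 + 14)/6 = 54/6 = 9; σ²_Task 3 = ((14−4)/6)² = 2.778
te_Task 4 = (10 + 4·14 + 18)/6 = 84/6 = 14; σ²_Task 4 = ((18−10)/6)² = 1.778
te_Task 5 = (1 + 4·3 + 17)/6 = 30/6 = 5; σ²_Task 5 = ((17−1)/6)² = 7.111
te_Task 6 = (6 + 4·9 + 18)/6 = 60/6 = 10; σ²_Task 6 = ((18−6)/6)² = 4.000
te_Task 7 = (8 + 4·14 + 20)/6 = 84/6 = 14; σ²_Task 7 = ((20−8)/6)² = 4.000
te_Task 8 = (1 + 4·2 + 3)/6 = 12/6 = 2; σ²_Task 8 = ((3−1)/6)² = 0.111
te_Task 9 = (2 + 4·4 + 12)/6 = 30/6 = 5; σ²_Task 9 = ((12−2)/6)² = 2.778

Forward pass:
ES_Task 1 = 0; EF_Task 1 = 5
ES_Task 2 = 0; EF_Task 2 = 7
ES_Task 3 = 0; EF_Task 3 = 9
ES_Task 4 = max(EF_Task 2=7, EF_Task 3=9) = 9; EF_Task 4 = 9+14 = 23
ES_Task 5 = 9; EF_Task 5 = 9+5 = 14
ES_Task 6 = 23; EF_Task 6 = 23+10 = 33
ES_Task 7 = max(EF_Task 1=5, EF_Task 6=33) = 33; EF_Task 7 = 33+14 = 47
ES_Task 8 = 5; EF_Task 8 = 5+2 = 7
ES_Task 9 = max(EF_Task 2=7, EF_Task 5=14, EF_Task 7=47, EF_Task 8=7) = 47; EF_Task 9 = 47+5 = 52
Expected project duration μ = 52 hours. Critical path: Task 3 → Task 4 → Task 6 → Task 7 → Task 9.

Variance along critical path = 2.778 + 1.778 + 4.000 + 4.000 + 2.778 = 15.333; σ = √15.333 = 3.916 hours.
Z = (57 − 52) / 3.916 = 1.277
P(T ≤ 57) = Φ(1.277) ≈ 0.899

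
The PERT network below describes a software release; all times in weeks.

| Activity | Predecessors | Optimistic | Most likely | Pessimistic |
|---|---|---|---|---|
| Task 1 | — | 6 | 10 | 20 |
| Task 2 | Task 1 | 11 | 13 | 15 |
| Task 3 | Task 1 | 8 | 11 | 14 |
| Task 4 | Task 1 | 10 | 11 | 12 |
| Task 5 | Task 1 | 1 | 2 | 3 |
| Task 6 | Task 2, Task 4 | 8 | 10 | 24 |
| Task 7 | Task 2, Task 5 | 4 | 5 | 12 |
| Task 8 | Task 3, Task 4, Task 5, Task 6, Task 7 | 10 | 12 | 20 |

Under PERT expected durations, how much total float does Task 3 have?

14 weeks

te_Task 1 = (6 + 4·10 + 20)/6 = 66/6 = 11
te_Task 2 = (11 + 4·13 + 15)/6 = 78/6 = 13
te_Task 3 = (8 + 4·11 + 14)/6 = 66/6 = 11
te_Task 4 = (10 + 4·11 + 12)/6 = 66/6 = 11
te_Task 5 = (1 + 4·2 + 3)/6 = 12/6 = 2
te_Task 6 = (8 + 4·10 + 24)/6 = 72/6 = 12
te_Task 7 = (4 + 4·5 + 12)/6 = 36/6 = 6
te_Task 8 = (10 + 4·12 + 20)/6 = 78/6 = 13

Forward pass:
ES_Task 1 = 0; EF_Task 1 = 11
ES_Task 2 = 11; EF_Task 2 = 11+13 = 24
ES_Task 3 = 11; EF_Task 3 = 11+11 = 22
ES_Task 4 = 11; EF_Task 4 = 11+11 = 22
ES_Task 5 = 11; EF_Task 5 = 11+2 = 13
ES_Task 6 = max(EF_Task 2=24, EF_Task 4=22) = 24; EF_Task 6 = 24+12 = 36
ES_Task 7 = max(EF_Task 2=24, EF_Task 5=13) = 24; EF_Task 7 = 24+6 = 30
ES_Task 8 = max(EF_Task 3=22, EF_Task 4=22, EF_Task 5=13, EF_Task 6=36, EF_Task 7=30) = 36; EF_Task 8 = 36+13 = 49
Expected project duration μ = 49 weeks. Critical path: Task 1 → Task 2 → Task 6 → Task 8.

Backward pass:
LF_Task 8 = 49; LS_Task 8 = 49−13 = 36
LF_Task 7 = LS_Task 8 = 36; LS_Task 7 = 36−6 = 30
LF_Task 6 = LS_Task 8 = 36; LS_Task 6 = 36−12 = 24
LF_Task 5 = min(LS_Task 7=30, LS_Task 8=36) = 30; LS_Task 5 = 30−2 = 28
LF_Task 4 = min(LS_Task 6=24, LS_Task 8=36) = 24; LS_Task 4 = 24−11 = 13
LF_Task 3 = LS_Task 8 = 36; LS_Task 3 = 36−11 = 25
LF_Task 2 = min(LS_Task 6=24, LS_Task 7=30) = 24; LS_Task 2 = 24−13 = 11
LF_Task 1 = min(LS_Task 2=11, LS_Task 3=25, LS_Task 4=13, LS_Task 5=28) = 11; LS_Task 1 = 11−11 = 0
Slack_Task 3 = LS_Task 3 − ES_Task 3 = 25 − 11 = 14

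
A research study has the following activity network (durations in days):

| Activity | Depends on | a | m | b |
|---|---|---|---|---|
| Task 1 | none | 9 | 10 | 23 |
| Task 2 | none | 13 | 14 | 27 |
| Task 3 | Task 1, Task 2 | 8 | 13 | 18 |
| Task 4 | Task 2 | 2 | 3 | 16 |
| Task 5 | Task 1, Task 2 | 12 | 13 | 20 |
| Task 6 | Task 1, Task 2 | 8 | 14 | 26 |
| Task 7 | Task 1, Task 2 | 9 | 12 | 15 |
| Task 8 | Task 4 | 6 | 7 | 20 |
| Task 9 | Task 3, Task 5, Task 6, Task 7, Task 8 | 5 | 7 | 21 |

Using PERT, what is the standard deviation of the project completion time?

te_Task 1 = (9 + 4·10 + 23)/6 = 72/6 = 12; σ²_Task 1 = ((23−9)/6)² = 5.444
te_Task 2 = (13 + 4·14 + 27)/6 = 96/6 = 16; σ²_Task 2 = ((27−13)/6)² = 5.444
te_Task 3 = (8 + 4·13 + 18)/6 = 78/6 = 13; σ²_Task 3 = ((18−8)/6)² = 2.778
te_Task 4 = (2 + 4·3 + 16)/6 = 30/6 = 5; σ²_Task 4 = ((16−2)/6)² = 5.444
te_Task 5 = (12 + 4·13 + 20)/6 = 84/6 = 14; σ²_Task 5 = ((20−12)/6)² = 1.778
te_Task 6 = (8 + 4·14 + 26)/6 = 90/6 = 15; σ²_Task 6 = ((26−8)/6)² = 9.000
te_Task 7 = (9 + 4·12 + 15)/6 = 72/6 = 12; σ²_Task 7 = ((15−9)/6)² = 1.000
te_Task 8 = (6 + 4·7 + 20)/6 = 54/6 = 9; σ²_Task 8 = ((20−6)/6)² = 5.444
te_Task 9 = (5 + 4·7 + 21)/6 = 54/6 = 9; σ²_Task 9 = ((21−5)/6)² = 7.111

Forward pass:
ES_Task 1 = 0; EF_Task 1 = 12
ES_Task 2 = 0; EF_Task 2 = 16
ES_Task 3 = max(EF_Task 1=12, EF_Task 2=16) = 16; EF_Task 3 = 16+13 = 29
ES_Task 4 = 16; EF_Task 4 = 16+5 = 21
ES_Task 5 = max(EF_Task 1=12, EF_Task 2=16) = 16; EF_Task 5 = 16+14 = 30
ES_Task 6 = max(EF_Task 1=12, EF_Task 2=16) = 16; EF_Task 6 = 16+15 = 31
ES_Task 7 = max(EF_Task 1=12, EF_Task 2=16) = 16; EF_Task 7 = 16+12 = 28
ES_Task 8 = 21; EF_Task 8 = 21+9 = 30
ES_Task 9 = max(EF_Task 3=29, EF_Task 5=30, EF_Task 6=31, EF_Task 7=28, EF_Task 8=30) = 31; EF_Task 9 = 31+9 = 40
Expected project duration μ = 40 days. Critical path: Task 2 → Task 6 → Task 9.

Variance along critical path = 5.444 + 9.000 + 7.111 = 21.556
σ = √21.556 = 4.643 days

4.64 days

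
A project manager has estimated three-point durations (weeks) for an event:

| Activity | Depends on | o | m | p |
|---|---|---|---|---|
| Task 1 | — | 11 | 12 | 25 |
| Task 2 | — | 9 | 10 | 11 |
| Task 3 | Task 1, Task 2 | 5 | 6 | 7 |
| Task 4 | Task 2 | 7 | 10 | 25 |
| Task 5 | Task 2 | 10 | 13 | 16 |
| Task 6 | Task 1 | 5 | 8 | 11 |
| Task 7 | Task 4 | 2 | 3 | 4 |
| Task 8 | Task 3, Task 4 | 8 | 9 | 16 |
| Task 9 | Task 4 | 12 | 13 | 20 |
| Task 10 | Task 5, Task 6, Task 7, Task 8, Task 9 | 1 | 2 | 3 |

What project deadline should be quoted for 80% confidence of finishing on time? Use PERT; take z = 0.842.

40.8 weeks

te_Task 1 = (11 + 4·12 + 25)/6 = 84/6 = 14; σ²_Task 1 = ((25−11)/6)² = 5.444
te_Task 2 = (9 + 4·10 + 11)/6 = 60/6 = 10; σ²_Task 2 = ((11−9)/6)² = 0.111
te_Task 3 = (5 + 4·6 + 7)/6 = 36/6 = 6; σ²_Task 3 = ((7−5)/6)² = 0.111
te_Task 4 = (7 + 4·10 + 25)/6 = 72/6 = 12; σ²_Task 4 = ((25−7)/6)² = 9.000
te_Task 5 = (10 + 4·13 + 16)/6 = 78/6 = 13; σ²_Task 5 = ((16−10)/6)² = 1.000
te_Task 6 = (5 + 4·8 + 11)/6 = 48/6 = 8; σ²_Task 6 = ((11−5)/6)² = 1.000
te_Task 7 = (2 + 4·3 + 4)/6 = 18/6 = 3; σ²_Task 7 = ((4−2)/6)² = 0.111
te_Task 8 = (8 + 4·9 + 16)/6 = 60/6 = 10; σ²_Task 8 = ((16−8)/6)² = 1.778
te_Task 9 = (12 + 4·13 + 20)/6 = 84/6 = 14; σ²_Task 9 = ((20−12)/6)² = 1.778
te_Task 10 = (1 + 4·2 + 3)/6 = 12/6 = 2; σ²_Task 10 = ((3−1)/6)² = 0.111

Forward pass:
ES_Task 1 = 0; EF_Task 1 = 14
ES_Task 2 = 0; EF_Task 2 = 10
ES_Task 3 = max(EF_Task 1=14, EF_Task 2=10) = 14; EF_Task 3 = 14+6 = 20
ES_Task 4 = 10; EF_Task 4 = 10+12 = 22
ES_Task 5 = 10; EF_Task 5 = 10+13 = 23
ES_Task 6 = 14; EF_Task 6 = 14+8 = 22
ES_Task 7 = 22; EF_Task 7 = 22+3 = 25
ES_Task 8 = max(EF_Task 3=20, EF_Task 4=22) = 22; EF_Task 8 = 22+10 = 32
ES_Task 9 = 22; EF_Task 9 = 22+14 = 36
ES_Task 10 = max(EF_Task 5=23, EF_Task 6=22, EF_Task 7=25, EF_Task 8=32, EF_Task 9=36) = 36; EF_Task 10 = 36+2 = 38
Expected project duration μ = 38 weeks. Critical path: Task 2 → Task 4 → Task 9 → Task 10.

Variance along critical path = 0.111 + 9.000 + 1.778 + 0.111 = 11.000; σ = 3.317 weeks.
D = μ + z·σ = 38 + 0.842·3.317 = 40.8 weeks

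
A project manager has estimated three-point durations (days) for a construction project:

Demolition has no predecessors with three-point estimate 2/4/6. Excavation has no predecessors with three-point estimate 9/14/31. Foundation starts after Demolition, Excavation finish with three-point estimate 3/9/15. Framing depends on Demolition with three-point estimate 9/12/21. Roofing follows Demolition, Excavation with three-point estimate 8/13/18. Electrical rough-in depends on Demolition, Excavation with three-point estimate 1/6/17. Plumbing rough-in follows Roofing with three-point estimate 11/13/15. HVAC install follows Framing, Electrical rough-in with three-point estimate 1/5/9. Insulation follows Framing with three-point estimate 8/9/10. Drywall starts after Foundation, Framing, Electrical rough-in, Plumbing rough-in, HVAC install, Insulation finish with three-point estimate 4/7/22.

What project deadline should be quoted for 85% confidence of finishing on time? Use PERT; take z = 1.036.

te_Demolition = (2 + 4·4 + 6)/6 = 24/6 = 4; σ²_Demolition = ((6−2)/6)² = 0.444
te_Excavation = (9 + 4·14 + 31)/6 = 96/6 = 16; σ²_Excavation = ((31−9)/6)² = 13.444
te_Foundation = (3 + 4·9 + 15)/6 = 54/6 = 9; σ²_Foundation = ((15−3)/6)² = 4.000
te_Framing = (9 + 4·12 + 21)/6 = 78/6 = 13; σ²_Framing = ((21−9)/6)² = 4.000
te_Roofing = (8 + 4·13 + 18)/6 = 78/6 = 13; σ²_Roofing = ((18−8)/6)² = 2.778
te_Electrical rough-in = (1 + 4·6 + 17)/6 = 42/6 = 7; σ²_Electrical rough-in = ((17−1)/6)² = 7.111
te_Plumbing rough-in = (11 + 4·13 + 15)/6 = 78/6 = 13; σ²_Plumbing rough-in = ((15−11)/6)² = 0.444
te_HVAC install = (1 + 4·5 + 9)/6 = 30/6 = 5; σ²_HVAC install = ((9−1)/6)² = 1.778
te_Insulation = (8 + 4·9 + 10)/6 = 54/6 = 9; σ²_Insulation = ((10−8)/6)² = 0.111
te_Drywall = (4 + 4·7 + 22)/6 = 54/6 = 9; σ²_Drywall = ((22−4)/6)² = 9.000

Forward pass:
ES_Demolition = 0; EF_Demolition = 4
ES_Excavation = 0; EF_Excavation = 16
ES_Foundation = max(EF_Demolition=4, EF_Excavation=16) = 16; EF_Foundation = 16+9 = 25
ES_Framing = 4; EF_Framing = 4+13 = 17
ES_Roofing = max(EF_Demolition=4, EF_Excavation=16) = 16; EF_Roofing = 16+13 = 29
ES_Electrical rough-in = max(EF_Demolition=4, EF_Excavation=16) = 16; EF_Electrical rough-in = 16+7 = 23
ES_Plumbing rough-in = 29; EF_Plumbing rough-in = 29+13 = 42
ES_HVAC install = max(EF_Framing=17, EF_Electrical rough-in=23) = 23; EF_HVAC install = 23+5 = 28
ES_Insulation = 17; EF_Insulation = 17+9 = 26
ES_Drywall = max(EF_Foundation=25, EF_Framing=17, EF_Electrical rough-in=23, EF_Plumbing rough-in=42, EF_HVAC install=28, EF_Insulation=26) = 42; EF_Drywall = 42+9 = 51
Expected project duration μ = 51 days. Critical path: Excavation → Roofing → Plumbing rough-in → Drywall.

Variance along critical path = 13.444 + 2.778 + 0.444 + 9.000 = 25.667; σ = 5.066 days.
D = μ + z·σ = 51 + 1.036·5.066 = 56.2 days

56.2 days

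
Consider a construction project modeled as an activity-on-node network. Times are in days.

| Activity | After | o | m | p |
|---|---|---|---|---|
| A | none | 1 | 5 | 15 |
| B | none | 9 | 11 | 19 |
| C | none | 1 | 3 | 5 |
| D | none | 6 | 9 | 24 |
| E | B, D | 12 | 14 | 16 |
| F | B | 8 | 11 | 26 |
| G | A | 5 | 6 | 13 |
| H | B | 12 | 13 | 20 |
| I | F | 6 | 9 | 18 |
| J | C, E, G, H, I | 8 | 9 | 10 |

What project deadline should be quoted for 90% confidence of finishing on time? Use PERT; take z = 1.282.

49.1 days

te_A = (1 + 4·5 + 15)/6 = 36/6 = 6; σ²_A = ((15−1)/6)² = 5.444
te_B = (9 + 4·11 + 19)/6 = 72/6 = 12; σ²_B = ((19−9)/6)² = 2.778
te_C = (1 + 4·3 + 5)/6 = 18/6 = 3; σ²_C = ((5−1)/6)² = 0.444
te_D = (6 + 4·9 + 24)/6 = 66/6 = 11; σ²_D = ((24−6)/6)² = 9.000
te_E = (12 + 4·14 + 16)/6 = 84/6 = 14; σ²_E = ((16−12)/6)² = 0.444
te_F = (8 + 4·11 + 26)/6 = 78/6 = 13; σ²_F = ((26−8)/6)² = 9.000
te_G = (5 + 4·6 + 13)/6 = 42/6 = 7; σ²_G = ((13−5)/6)² = 1.778
te_H = (12 + 4·13 + 20)/6 = 84/6 = 14; σ²_H = ((20−12)/6)² = 1.778
te_I = (6 + 4·9 + 18)/6 = 60/6 = 10; σ²_I = ((18−6)/6)² = 4.000
te_J = (8 + 4·9 + 10)/6 = 54/6 = 9; σ²_J = ((10−8)/6)² = 0.111

Forward pass:
ES_A = 0; EF_A = 6
ES_B = 0; EF_B = 12
ES_C = 0; EF_C = 3
ES_D = 0; EF_D = 11
ES_E = max(EF_B=12, EF_D=11) = 12; EF_E = 12+14 = 26
ES_F = 12; EF_F = 12+13 = 25
ES_G = 6; EF_G = 6+7 = 13
ES_H = 12; EF_H = 12+14 = 26
ES_I = 25; EF_I = 25+10 = 35
ES_J = max(EF_C=3, EF_E=26, EF_G=13, EF_H=26, EF_I=35) = 35; EF_J = 35+9 = 44
Expected project duration μ = 44 days. Critical path: B → F → I → J.

Variance along critical path = 2.778 + 9.000 + 4.000 + 0.111 = 15.889; σ = 3.986 days.
D = μ + z·σ = 44 + 1.282·3.986 = 49.1 days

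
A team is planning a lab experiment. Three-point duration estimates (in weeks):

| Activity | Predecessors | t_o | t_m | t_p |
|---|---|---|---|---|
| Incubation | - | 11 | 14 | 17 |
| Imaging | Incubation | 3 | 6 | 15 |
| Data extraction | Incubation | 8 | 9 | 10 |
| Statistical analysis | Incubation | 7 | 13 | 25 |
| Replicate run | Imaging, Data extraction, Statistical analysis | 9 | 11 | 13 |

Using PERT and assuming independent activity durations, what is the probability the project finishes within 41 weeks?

0.732

te_Incubation = (11 + 4·14 + 17)/6 = 84/6 = 14; σ²_Incubation = ((17−11)/6)² = 1.000
te_Imaging = (3 + 4·6 + 15)/6 = 42/6 = 7; σ²_Imaging = ((15−3)/6)² = 4.000
te_Data extraction = (8 + 4·9 + 10)/6 = 54/6 = 9; σ²_Data extraction = ((10−8)/6)² = 0.111
te_Statistical analysis = (7 + 4·13 + 25)/6 = 84/6 = 14; σ²_Statistical analysis = ((25−7)/6)² = 9.000
te_Replicate run = (9 + 4·11 + 13)/6 = 66/6 = 11; σ²_Replicate run = ((13−9)/6)² = 0.444

Forward pass:
ES_Incubation = 0; EF_Incubation = 14
ES_Imaging = 14; EF_Imaging = 14+7 = 21
ES_Data extraction = 14; EF_Data extraction = 14+9 = 23
ES_Statistical analysis = 14; EF_Statistical analysis = 14+14 = 28
ES_Replicate run = max(EF_Imaging=21, EF_Data extraction=23, EF_Statistical analysis=28) = 28; EF_Replicate run = 28+11 = 39
Expected project duration μ = 39 weeks. Critical path: Incubation → Statistical analysis → Replicate run.

Variance along critical path = 1.000 + 9.000 + 0.444 = 10.444; σ = √10.444 = 3.232 weeks.
Z = (41 − 39) / 3.232 = 0.619
P(T ≤ 41) = Φ(0.619) ≈ 0.732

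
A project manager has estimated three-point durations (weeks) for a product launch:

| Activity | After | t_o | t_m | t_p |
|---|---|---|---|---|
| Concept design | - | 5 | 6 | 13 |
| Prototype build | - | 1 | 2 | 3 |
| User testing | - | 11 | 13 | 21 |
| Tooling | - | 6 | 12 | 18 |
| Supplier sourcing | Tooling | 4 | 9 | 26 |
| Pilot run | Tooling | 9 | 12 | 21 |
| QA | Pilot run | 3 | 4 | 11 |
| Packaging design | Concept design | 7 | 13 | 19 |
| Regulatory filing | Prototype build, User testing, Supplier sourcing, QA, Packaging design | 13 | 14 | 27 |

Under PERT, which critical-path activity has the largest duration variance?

te_Concept design = (5 + 4·6 + 13)/6 = 42/6 = 7; σ²_Concept design = ((13−5)/6)² = 1.778
te_Prototype build = (1 + 4·2 + 3)/6 = 12/6 = 2; σ²_Prototype build = ((3−1)/6)² = 0.111
te_User testing = (11 + 4·13 + 21)/6 = 84/6 = 14; σ²_User testing = ((21−11)/6)² = 2.778
te_Tooling = (6 + 4·12 + 18)/6 = 72/6 = 12; σ²_Tooling = ((18−6)/6)² = 4.000
te_Supplier sourcing = (4 + 4·9 + 26)/6 = 66/6 = 11; σ²_Supplier sourcing = ((26−4)/6)² = 13.444
te_Pilot run = (9 + 4·12 + 21)/6 = 78/6 = 13; σ²_Pilot run = ((21−9)/6)² = 4.000
te_QA = (3 + 4·4 + 11)/6 = 30/6 = 5; σ²_QA = ((11−3)/6)² = 1.778
te_Packaging design = (7 + 4·13 + 19)/6 = 78/6 = 13; σ²_Packaging design = ((19−7)/6)² = 4.000
te_Regulatory filing = (13 + 4·14 + 27)/6 = 96/6 = 16; σ²_Regulatory filing = ((27−13)/6)² = 5.444

Forward pass:
ES_Concept design = 0; EF_Concept design = 7
ES_Prototype build = 0; EF_Prototype build = 2
ES_User testing = 0; EF_User testing = 14
ES_Tooling = 0; EF_Tooling = 12
ES_Supplier sourcing = 12; EF_Supplier sourcing = 12+11 = 23
ES_Pilot run = 12; EF_Pilot run = 12+13 = 25
ES_QA = 25; EF_QA = 25+5 = 30
ES_Packaging design = 7; EF_Packaging design = 7+13 = 20
ES_Regulatory filing = max(EF_Prototype build=2, EF_User testing=14, EF_Supplier sourcing=23, EF_QA=30, EF_Packaging design=20) = 30; EF_Regulatory filing = 30+16 = 46
Expected project duration μ = 46 weeks. Critical path: Tooling → Pilot run → QA → Regulatory filing.

Variances on critical path: σ²_Tooling=4.000, σ²_Pilot run=4.000, σ²_QA=1.778, σ²_Regulatory filing=5.444.
Largest is σ²_Regulatory filing = 5.444.

Regulatory filing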